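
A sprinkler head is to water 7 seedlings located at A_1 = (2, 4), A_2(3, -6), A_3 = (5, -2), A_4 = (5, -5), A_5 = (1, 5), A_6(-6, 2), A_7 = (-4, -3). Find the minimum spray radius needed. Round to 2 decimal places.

6.52

The minimum enclosing circle of a finite set is fixed by two of the points (as a diameter) or three (as a circumcircle).
The minimum enclosing circle is determined by three boundary points: A_4, A_5, A_6.
Their circumcentre is (-17/41, -56/41) with r² = 71485/1681.
The farthest remaining point A_1 is at distance² 58201/1681 ≤ 71485/1681.
r = √(71485/1681) ≈ 6.52.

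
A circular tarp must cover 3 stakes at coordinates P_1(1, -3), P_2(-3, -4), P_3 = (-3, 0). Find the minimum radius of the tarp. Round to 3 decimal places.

2.577

Side lengths²: P_1P_2² = 17, P_1P_3² = 25, P_2P_3² = 16.
Since P_1P_3² = 25 < 17 + 16 = 33, the triangle is acute, so the smallest enclosing circle is the circumcircle.
Circumcentre = (-1.375, -2), r² = 6.640625.
r = √(6.640625) ≈ 2.577.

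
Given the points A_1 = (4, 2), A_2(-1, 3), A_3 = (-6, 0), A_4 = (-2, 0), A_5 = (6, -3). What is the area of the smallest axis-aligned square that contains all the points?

The bounding box has width 12 and height 6.
An axis-aligned square enclosing the set must have side ≥ max(width, height).
So the minimum side is max(12, 6) = 12.
Area = 12² = 144.

144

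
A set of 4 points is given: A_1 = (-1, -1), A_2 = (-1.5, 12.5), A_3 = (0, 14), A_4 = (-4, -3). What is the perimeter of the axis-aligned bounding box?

42

Width = max x − min x = 0 − (-4) = 4.
Height = max y − min y = 14 − (-3) = 17.
Perimeter = 2(4 + 17) = 42.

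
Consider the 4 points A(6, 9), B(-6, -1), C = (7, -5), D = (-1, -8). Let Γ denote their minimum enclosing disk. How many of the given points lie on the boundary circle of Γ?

2

A smallest enclosing disk is always determined by at most three of the input points on its boundary.
The farthest pair is A–D with squared distance 338. The circle on this segment as diameter has centre (2.5, 0.5) and r² = 338/4 = 84.5.
Check B: distance² to centre = 74.5 ≤ 84.5, so it lies inside.
All remaining points lie in this disk, and no smaller disk contains both endpoints, so this is the minimum enclosing circle.
The points at distance exactly r from the centre are A, D — 2 points.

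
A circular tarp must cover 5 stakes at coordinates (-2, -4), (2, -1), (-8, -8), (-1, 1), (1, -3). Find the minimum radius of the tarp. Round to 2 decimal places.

6.10

By Welzl's lemma the MEC is supported by two points (diametrically opposite) or three points (on a circumcircle).
The farthest pair is (2, -1)–(-8, -8) with squared distance 149. The circle on this segment as diameter has centre (-3, -4.5) and r² = 149/4 = 37.25.
Check (-2, -4): distance² to centre = 1.25 ≤ 37.25, so it lies inside.
All remaining points lie in this disk, and no smaller disk contains both endpoints, so this is the minimum enclosing circle.
r = √(37.25) ≈ 6.10.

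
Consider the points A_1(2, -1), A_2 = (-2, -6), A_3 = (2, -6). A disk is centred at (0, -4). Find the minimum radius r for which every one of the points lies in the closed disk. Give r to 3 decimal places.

3.606

The required radius is the distance from (0, -4) to the farthest point.
Squared distances: 13, 8, 8.
Maximum is 13, attained at A_1.
r = √13 ≈ 3.606.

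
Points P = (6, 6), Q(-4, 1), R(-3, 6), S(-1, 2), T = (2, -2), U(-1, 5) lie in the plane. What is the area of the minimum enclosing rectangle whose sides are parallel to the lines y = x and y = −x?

97.5

In coordinates u = x + y, v = x − y the rectangle is axis-aligned; the map (x,y)→(u,v) scales areas by 2.
u-values: 12, -3, 3, 1, 0, 4; range = 12 − (-3) = 15.
v-values: 0, -5, -9, -3, 4, -6; range = 4 − (-9) = 13.
Area = (15 × 13) / 2 = 97.5.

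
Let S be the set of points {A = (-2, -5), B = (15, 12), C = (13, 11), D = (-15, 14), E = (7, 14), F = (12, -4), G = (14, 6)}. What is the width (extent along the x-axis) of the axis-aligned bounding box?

max x = 15, min x = -15, so width = 30.

30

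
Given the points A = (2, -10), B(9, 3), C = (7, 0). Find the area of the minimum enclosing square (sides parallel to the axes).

The bounding box has width 7 and height 13.
An axis-aligned square enclosing the set must have side ≥ max(width, height).
So the minimum side is max(7, 13) = 13.
Area = 13² = 169.

169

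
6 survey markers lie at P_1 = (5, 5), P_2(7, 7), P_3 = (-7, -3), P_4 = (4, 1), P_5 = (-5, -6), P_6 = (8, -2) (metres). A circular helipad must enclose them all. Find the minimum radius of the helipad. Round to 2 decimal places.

8.85

A smallest enclosing disk is always determined by at most three of the input points on its boundary.
The farthest pair is P_2–P_5 with squared distance 313. The circle on this segment as diameter has centre (1, 0.5) and r² = 313/4 = 78.25.
Check P_1: distance² to centre = 36.25 ≤ 78.25, so it lies inside.
All remaining points lie in this disk, and no smaller disk contains both endpoints, so this is the minimum enclosing circle.
r = √(78.25) ≈ 8.85.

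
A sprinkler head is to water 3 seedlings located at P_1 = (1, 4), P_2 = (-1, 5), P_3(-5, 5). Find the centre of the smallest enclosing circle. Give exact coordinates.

Side lengths²: P_1P_2² = 5, P_1P_3² = 37, P_2P_3² = 16.
Since P_1P_3² = 37 ≥ 16 + 5 = 21, the angle opposite P_1P_3 is not acute, so the smallest enclosing circle has P_1P_3 as diameter.
Centre = midpoint of P_1P_3 = (-2, 4.5), r² = 37/4 = 9.25.
Centre = (-2, 4.5).

(-2, 4.5)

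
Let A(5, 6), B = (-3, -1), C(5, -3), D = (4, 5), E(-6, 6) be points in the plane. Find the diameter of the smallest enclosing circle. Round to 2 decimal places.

The farthest pair is C–E with squared distance 202. The circle on this segment as diameter has centre (-0.5, 1.5) and r² = 202/4 = 50.5.
Check A: distance² to centre = 50.5 ≤ 50.5, so it lies inside.
All remaining points lie in this disk, and no smaller disk contains both endpoints, so this is the minimum enclosing circle.
Diameter = 2r = 2√(50.5) ≈ 14.21.

14.21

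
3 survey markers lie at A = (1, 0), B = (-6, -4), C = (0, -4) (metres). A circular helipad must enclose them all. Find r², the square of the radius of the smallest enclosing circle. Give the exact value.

Side lengths²: AB² = 65, AC² = 17, BC² = 36.
Since AB² = 65 ≥ 36 + 17 = 53, the angle opposite AB is not acute, so the smallest enclosing circle has AB as diameter.
Centre = midpoint of AB = (-2.5, -2), r² = 65/4 = 16.25.

16.25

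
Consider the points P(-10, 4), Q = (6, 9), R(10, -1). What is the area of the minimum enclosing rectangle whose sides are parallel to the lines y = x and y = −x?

262.5

In coordinates u = x + y, v = x − y the rectangle is axis-aligned; the map (x,y)→(u,v) scales areas by 2.
u-values: -6, 15, 9; range = 15 − (-6) = 21.
v-values: -14, -3, 11; range = 11 − (-14) = 25.
Area = (21 × 25) / 2 = 262.5.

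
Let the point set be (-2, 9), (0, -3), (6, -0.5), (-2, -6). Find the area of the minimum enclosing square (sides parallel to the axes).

The bounding box has width 8 and height 15.
An axis-aligned square enclosing the set must have side ≥ max(width, height).
So the minimum side is max(8, 15) = 15.
Area = 15² = 225.

225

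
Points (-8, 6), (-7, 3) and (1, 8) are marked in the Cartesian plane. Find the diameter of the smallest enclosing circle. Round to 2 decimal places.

Call the three points A, B, C in the order given.
Side lengths²: AB² = 10, AC² = 85, BC² = 89.
Since BC² = 89 < 85 + 10 = 95, the triangle is acute, so the smallest enclosing circle is the circumcircle.
Circumcentre = (-189/58, 343/58), r² = 37825/1682.
Diameter = 2r = 2√(37825/1682) ≈ 9.48.

9.48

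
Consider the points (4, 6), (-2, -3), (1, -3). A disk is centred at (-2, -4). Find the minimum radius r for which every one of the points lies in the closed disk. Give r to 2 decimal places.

11.66

The required radius is the distance from (-2, -4) to the farthest point.
Squared distances: 136, 1, 10.
Maximum is 136, attained at (4, 6).
r = √136 ≈ 11.66.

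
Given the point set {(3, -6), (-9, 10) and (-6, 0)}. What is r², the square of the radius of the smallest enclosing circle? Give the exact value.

100

Call the three points A, B, C in the order given.
Side lengths²: AB² = 400, AC² = 117, BC² = 109.
Since AB² = 400 ≥ 117 + 109 = 226, the angle opposite AB is not acute, so the smallest enclosing circle has AB as diameter.
Centre = midpoint of AB = (-3, 2), r² = 400/4 = 100.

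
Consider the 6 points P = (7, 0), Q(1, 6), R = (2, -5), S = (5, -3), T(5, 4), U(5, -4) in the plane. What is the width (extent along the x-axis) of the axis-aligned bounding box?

max x = 7, min x = 1, so width = 6.

6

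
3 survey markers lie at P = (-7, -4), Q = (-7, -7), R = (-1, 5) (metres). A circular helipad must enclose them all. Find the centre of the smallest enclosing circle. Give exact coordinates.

Side lengths²: PQ² = 9, PR² = 117, QR² = 180.
Since QR² = 180 ≥ 117 + 9 = 126, the angle opposite QR is not acute, so the smallest enclosing circle has QR as diameter.
Centre = midpoint of QR = (-4, -1), r² = 180/4 = 45.
Centre = (-4, -1).

(-4, -1)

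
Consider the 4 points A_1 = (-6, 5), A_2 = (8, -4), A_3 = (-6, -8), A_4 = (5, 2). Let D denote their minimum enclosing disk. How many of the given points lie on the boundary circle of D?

3

A smallest enclosing disk is always determined by at most three of the input points on its boundary.
The minimum enclosing circle is determined by three boundary points: A_1, A_2, A_3.
Their circumcentre is (-2/7, -1.5) with r² = 14681/196.
The farthest remaining point A_4 is at distance² 7877/196 ≤ 14681/196.
The points at distance exactly r from the centre are A_1, A_2, A_3 — 3 points.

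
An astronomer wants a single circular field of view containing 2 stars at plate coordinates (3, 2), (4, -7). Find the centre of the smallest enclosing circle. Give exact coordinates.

The smallest circle enclosing two points has them as diameter endpoints.
Centre = midpoint = (3.5, -2.5); r² = |(3, 2)−(4, -7)|²/4 = 82/4 = 20.5.
Centre = (3.5, -2.5).

(3.5, -2.5)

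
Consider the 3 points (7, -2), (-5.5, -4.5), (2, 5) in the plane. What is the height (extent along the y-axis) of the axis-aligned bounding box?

max y = 5, min y = -4.5, so height = 9.5.

9.5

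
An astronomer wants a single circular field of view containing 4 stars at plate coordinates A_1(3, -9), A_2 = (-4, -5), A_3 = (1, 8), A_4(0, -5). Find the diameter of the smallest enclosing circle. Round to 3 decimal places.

A smallest enclosing disk is always determined by at most three of the input points on its boundary.
The farthest pair is A_1–A_3 with squared distance 293. The circle on this segment as diameter has centre (2, -0.5) and r² = 293/4 = 73.25.
Check A_2: distance² to centre = 56.25 ≤ 73.25, so it lies inside.
All remaining points lie in this disk, and no smaller disk contains both endpoints, so this is the minimum enclosing circle.
Diameter = 2r = 2√(73.25) ≈ 17.117.

17.117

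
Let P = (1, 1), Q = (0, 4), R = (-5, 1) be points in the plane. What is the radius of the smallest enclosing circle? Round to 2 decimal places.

Side lengths²: PQ² = 10, PR² = 36, QR² = 34.
Since PR² = 36 < 34 + 10 = 44, the triangle is acute, so the smallest enclosing circle is the circumcircle.
Circumcentre = (-2, 5/3), r² = 85/9.
r = √(85/9) ≈ 3.07.

3.07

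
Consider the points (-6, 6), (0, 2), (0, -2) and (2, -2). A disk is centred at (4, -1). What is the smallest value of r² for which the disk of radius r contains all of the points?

The required radius is the distance from (4, -1) to the farthest point.
Squared distances: 149, 25, 17, 5.
Maximum is 149, attained at (-6, 6).

149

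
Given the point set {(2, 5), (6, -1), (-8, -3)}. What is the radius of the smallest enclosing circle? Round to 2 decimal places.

Call the three points A, B, C in the order given.
Side lengths²: AB² = 52, AC² = 164, BC² = 200.
Since BC² = 200 < 164 + 52 = 216, the triangle is acute, so the smallest enclosing circle is the circumcircle.
Circumcentre = (-25/23, -32/23), r² = 26650/529.
r = √(26650/529) ≈ 7.10.

7.10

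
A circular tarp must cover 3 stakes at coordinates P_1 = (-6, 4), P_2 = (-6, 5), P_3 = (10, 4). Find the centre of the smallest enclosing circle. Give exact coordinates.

(2, 4.5)

Side lengths²: P_1P_2² = 1, P_1P_3² = 256, P_2P_3² = 257.
Since P_2P_3² = 257 ≥ 256 + 1 = 257, the angle opposite P_2P_3 is not acute, so the smallest enclosing circle has P_2P_3 as diameter.
Centre = midpoint of P_2P_3 = (2, 4.5), r² = 257/4 = 64.25.
Centre = (2, 4.5).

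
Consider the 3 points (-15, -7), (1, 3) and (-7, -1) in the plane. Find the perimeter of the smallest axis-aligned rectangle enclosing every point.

Width = max x − min x = 1 − (-15) = 16.
Height = max y − min y = 3 − (-7) = 10.
Perimeter = 2(16 + 10) = 52.

52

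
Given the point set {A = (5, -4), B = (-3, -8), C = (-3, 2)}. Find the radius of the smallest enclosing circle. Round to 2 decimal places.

5.59

Side lengths²: AB² = 80, AC² = 100, BC² = 100.
Since BC² = 100 < 100 + 80 = 180, the triangle is acute, so the smallest enclosing circle is the circumcircle.
Circumcentre = (-0.5, -3), r² = 31.25.
r = √(31.25) ≈ 5.59.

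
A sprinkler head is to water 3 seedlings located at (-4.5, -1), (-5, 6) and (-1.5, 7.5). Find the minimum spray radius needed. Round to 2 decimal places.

4.51

Call the three points A, B, C in the order given.
Side lengths²: AB² = 49.25, AC² = 81.25, BC² = 14.5.
Since AC² = 81.25 ≥ 49.25 + 14.5 = 63.75, the angle opposite AC is not acute, so the smallest enclosing circle has AC as diameter.
Centre = midpoint of AC = (-3, 3.25), r² = 81.25/4 = 20.3125.
r = √(20.3125) ≈ 4.51.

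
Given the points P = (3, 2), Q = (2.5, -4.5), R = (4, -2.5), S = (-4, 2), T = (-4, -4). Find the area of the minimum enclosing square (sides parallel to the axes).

The bounding box has width 8 and height 6.5.
An axis-aligned square enclosing the set must have side ≥ max(width, height).
So the minimum side is max(8, 6.5) = 8.
Area = 8² = 64.

64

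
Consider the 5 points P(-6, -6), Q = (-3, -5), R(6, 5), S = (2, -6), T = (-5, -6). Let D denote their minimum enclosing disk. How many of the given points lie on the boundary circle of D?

The minimum enclosing circle of a finite set is fixed by two of the points (as a diameter) or three (as a circumcircle).
The farthest pair is P–R with squared distance 265. The circle on this segment as diameter has centre (0, -0.5) and r² = 265/4 = 66.25.
Check Q: distance² to centre = 29.25 ≤ 66.25, so it lies inside.
All remaining points lie in this disk, and no smaller disk contains both endpoints, so this is the minimum enclosing circle.
The points at distance exactly r from the centre are P, R — 2 points.

2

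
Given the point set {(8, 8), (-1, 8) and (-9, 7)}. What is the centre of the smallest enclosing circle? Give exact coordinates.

(-0.5, 7.5)

Call the three points A, B, C in the order given.
Side lengths²: AB² = 81, AC² = 290, BC² = 65.
Since AC² = 290 ≥ 81 + 65 = 146, the angle opposite AC is not acute, so the smallest enclosing circle has AC as diameter.
Centre = midpoint of AC = (-0.5, 7.5), r² = 290/4 = 72.5.
Centre = (-0.5, 7.5).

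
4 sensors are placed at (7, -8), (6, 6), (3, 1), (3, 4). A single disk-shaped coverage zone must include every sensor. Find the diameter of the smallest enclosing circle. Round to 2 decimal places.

14.04

The farthest pair is (7, -8)–(6, 6) with squared distance 197. The circle on this segment as diameter has centre (6.5, -1) and r² = 197/4 = 49.25.
Check (3, 1): distance² to centre = 16.25 ≤ 49.25, so it lies inside.
All remaining points lie in this disk, and no smaller disk contains both endpoints, so this is the minimum enclosing circle.
Diameter = 2r = 2√(49.25) ≈ 14.04.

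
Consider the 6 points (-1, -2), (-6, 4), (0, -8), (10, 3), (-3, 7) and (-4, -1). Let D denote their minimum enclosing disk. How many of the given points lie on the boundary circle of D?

By Welzl's lemma the MEC is supported by two points (diametrically opposite) or three points (on a circumcircle).
The minimum enclosing circle is determined by three boundary points: (-6, 4), (0, -8), (10, 3).
Their circumcentre is (56/31, 25/62) with r² = 283985/3844.
The farthest remaining point (-3, 7) is at distance² 256085/3844 ≤ 283985/3844.
The points at distance exactly r from the centre are (-6, 4), (0, -8), (10, 3) — 3 points.

3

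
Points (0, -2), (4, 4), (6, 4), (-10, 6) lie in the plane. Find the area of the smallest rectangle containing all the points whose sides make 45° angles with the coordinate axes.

In coordinates u = x + y, v = x − y the rectangle is axis-aligned; the map (x,y)→(u,v) scales areas by 2.
u-values: -2, 8, 10, -4; range = 10 − (-4) = 14.
v-values: 2, 0, 2, -16; range = 2 − (-16) = 18.
Area = (14 × 18) / 2 = 126.

126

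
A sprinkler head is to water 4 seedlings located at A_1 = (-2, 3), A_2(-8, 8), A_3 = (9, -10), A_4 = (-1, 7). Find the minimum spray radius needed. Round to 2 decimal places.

12.38

The minimum enclosing circle of a finite set is fixed by two of the points (as a diameter) or three (as a circumcircle).
The farthest pair is A_2–A_3 with squared distance 613. The circle on this segment as diameter has centre (0.5, -1) and r² = 613/4 = 153.25.
Check A_1: distance² to centre = 22.25 ≤ 153.25, so it lies inside.
All remaining points lie in this disk, and no smaller disk contains both endpoints, so this is the minimum enclosing circle.
r = √(153.25) ≈ 12.38.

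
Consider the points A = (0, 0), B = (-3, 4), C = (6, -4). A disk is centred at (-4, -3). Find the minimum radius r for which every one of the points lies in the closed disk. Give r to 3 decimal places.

The required radius is the distance from (-4, -3) to the farthest point.
Squared distances: 25, 50, 101.
Maximum is 101, attained at C.
r = √101 ≈ 10.050.

10.050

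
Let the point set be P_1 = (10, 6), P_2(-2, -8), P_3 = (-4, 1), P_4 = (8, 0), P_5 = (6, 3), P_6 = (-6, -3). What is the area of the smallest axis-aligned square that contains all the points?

The bounding box has width 16 and height 14.
An axis-aligned square enclosing the set must have side ≥ max(width, height).
So the minimum side is max(16, 14) = 16.
Area = 16² = 256.

256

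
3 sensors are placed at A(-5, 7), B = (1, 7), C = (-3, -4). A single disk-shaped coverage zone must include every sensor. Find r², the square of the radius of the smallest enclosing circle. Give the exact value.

Side lengths²: AB² = 36, AC² = 125, BC² = 137.
Since BC² = 137 < 125 + 36 = 161, the triangle is acute, so the smallest enclosing circle is the circumcircle.
Circumcentre = (-2, 41/22), r² = 17125/484.

17125/484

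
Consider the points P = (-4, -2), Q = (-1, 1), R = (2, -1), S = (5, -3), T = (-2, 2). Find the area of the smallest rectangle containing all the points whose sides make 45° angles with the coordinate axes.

In coordinates u = x + y, v = x − y the rectangle is axis-aligned; the map (x,y)→(u,v) scales areas by 2.
u-values: -6, 0, 1, 2, 0; range = 2 − (-6) = 8.
v-values: -2, -2, 3, 8, -4; range = 8 − (-4) = 12.
Area = (8 × 12) / 2 = 48.

48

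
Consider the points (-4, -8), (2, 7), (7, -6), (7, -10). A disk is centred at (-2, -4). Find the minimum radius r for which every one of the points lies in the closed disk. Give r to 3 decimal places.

The required radius is the distance from (-2, -4) to the farthest point.
Squared distances: 20, 137, 85, 117.
Maximum is 137, attained at (2, 7).
r = √137 ≈ 11.705.

11.705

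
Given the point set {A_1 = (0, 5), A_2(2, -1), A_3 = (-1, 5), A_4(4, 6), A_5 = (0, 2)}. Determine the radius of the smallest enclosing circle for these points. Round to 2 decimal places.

A smallest enclosing disk is always determined by at most three of the input points on its boundary.
The minimum enclosing circle is determined by three boundary points: A_2, A_3, A_4.
Their circumcentre is (45/22, 61/22) with r² = 3445/242.
The farthest remaining point A_1 is at distance² 2213/242 ≤ 3445/242.
r = √(3445/242) ≈ 3.77.

3.77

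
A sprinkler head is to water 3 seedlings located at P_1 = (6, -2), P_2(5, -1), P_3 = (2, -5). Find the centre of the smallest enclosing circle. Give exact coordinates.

Side lengths²: P_1P_2² = 2, P_1P_3² = 25, P_2P_3² = 25.
Since P_2P_3² = 25 < 25 + 2 = 27, the triangle is acute, so the smallest enclosing circle is the circumcircle.
Circumcentre = (53/14, -45/14), r² = 625/98.
Centre = (53/14, -45/14).

(53/14, -45/14)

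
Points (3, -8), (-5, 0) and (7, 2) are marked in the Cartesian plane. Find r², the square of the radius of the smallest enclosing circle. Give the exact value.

2146/49

Call the three points A, B, C in the order given.
Side lengths²: AB² = 128, AC² = 116, BC² = 148.
Since BC² = 148 < 128 + 116 = 244, the triangle is acute, so the smallest enclosing circle is the circumcircle.
Circumcentre = (10/7, -11/7), r² = 2146/49.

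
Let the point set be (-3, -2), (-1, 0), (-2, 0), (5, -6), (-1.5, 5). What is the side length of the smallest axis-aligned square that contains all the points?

The bounding box has width 8 and height 11.
An axis-aligned square enclosing the set must have side ≥ max(width, height).
So the minimum side is max(8, 11) = 11.

11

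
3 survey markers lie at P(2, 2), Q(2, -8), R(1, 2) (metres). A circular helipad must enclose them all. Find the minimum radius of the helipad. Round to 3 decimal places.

Side lengths²: PQ² = 100, PR² = 1, QR² = 101.
Since QR² = 101 ≥ 100 + 1 = 101, the angle opposite QR is not acute, so the smallest enclosing circle has QR as diameter.
Centre = midpoint of QR = (1.5, -3), r² = 101/4 = 25.25.
r = √(25.25) ≈ 5.025.

5.025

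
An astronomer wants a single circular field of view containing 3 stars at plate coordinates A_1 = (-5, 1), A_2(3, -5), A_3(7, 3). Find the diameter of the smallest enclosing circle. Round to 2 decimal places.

12.36

Side lengths²: A_1A_2² = 100, A_1A_3² = 148, A_2A_3² = 80.
Since A_1A_3² = 148 < 100 + 80 = 180, the triangle is acute, so the smallest enclosing circle is the circumcircle.
Circumcentre = (13/11, 10/11), r² = 4625/121.
Diameter = 2r = 2√(4625/121) ≈ 12.36.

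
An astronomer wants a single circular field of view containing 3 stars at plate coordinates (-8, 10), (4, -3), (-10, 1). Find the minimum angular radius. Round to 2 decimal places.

Call the three points A, B, C in the order given.
Side lengths²: AB² = 313, AC² = 85, BC² = 212.
Since AB² = 313 ≥ 212 + 85 = 297, the angle opposite AB is not acute, so the smallest enclosing circle has AB as diameter.
Centre = midpoint of AB = (-2, 3.5), r² = 313/4 = 78.25.
r = √(78.25) ≈ 8.85.

8.85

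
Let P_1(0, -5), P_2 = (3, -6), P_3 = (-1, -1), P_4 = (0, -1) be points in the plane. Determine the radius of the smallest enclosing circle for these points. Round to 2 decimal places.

By Welzl's lemma the MEC is supported by two points (diametrically opposite) or three points (on a circumcircle).
The farthest pair is P_2–P_3 with squared distance 41. The circle on this segment as diameter has centre (1, -3.5) and r² = 41/4 = 10.25.
Check P_1: distance² to centre = 3.25 ≤ 10.25, so it lies inside.
All remaining points lie in this disk, and no smaller disk contains both endpoints, so this is the minimum enclosing circle.
r = √(10.25) ≈ 3.20.

3.20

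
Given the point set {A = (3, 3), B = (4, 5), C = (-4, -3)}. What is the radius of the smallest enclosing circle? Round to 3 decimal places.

5.657

Side lengths²: AB² = 5, AC² = 85, BC² = 128.
Since BC² = 128 ≥ 85 + 5 = 90, the angle opposite BC is not acute, so the smallest enclosing circle has BC as diameter.
Centre = midpoint of BC = (0, 1), r² = 128/4 = 32.
r = √32 ≈ 5.657.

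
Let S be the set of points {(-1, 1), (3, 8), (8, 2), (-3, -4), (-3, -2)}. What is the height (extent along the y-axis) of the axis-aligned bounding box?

max y = 8, min y = -4, so height = 12.

12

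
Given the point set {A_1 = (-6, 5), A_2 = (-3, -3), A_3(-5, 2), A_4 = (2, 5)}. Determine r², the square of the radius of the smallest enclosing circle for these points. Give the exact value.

25.37890625

The minimum enclosing circle of a finite set is fixed by two of the points (as a diameter) or three (as a circumcircle).
The minimum enclosing circle is determined by three boundary points: A_1, A_2, A_4.
Their circumcentre is (-2, 1.9375) with r² = 25.37890625.
The farthest remaining point A_3 is at distance² 9.00390625 ≤ 25.37890625.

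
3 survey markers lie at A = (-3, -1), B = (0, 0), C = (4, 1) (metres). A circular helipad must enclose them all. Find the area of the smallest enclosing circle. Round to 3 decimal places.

Side lengths²: AB² = 10, AC² = 53, BC² = 17.
Since AC² = 53 ≥ 17 + 10 = 27, the angle opposite AC is not acute, so the smallest enclosing circle has AC as diameter.
Centre = midpoint of AC = (0.5, 0), r² = 53/4 = 13.25.
Area = π·r² = π·13.25 ≈ 41.626.

41.626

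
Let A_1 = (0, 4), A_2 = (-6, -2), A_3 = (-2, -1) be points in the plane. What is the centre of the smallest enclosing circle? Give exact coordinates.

(-3, 1)

Side lengths²: A_1A_2² = 72, A_1A_3² = 29, A_2A_3² = 17.
Since A_1A_2² = 72 ≥ 29 + 17 = 46, the angle opposite A_1A_2 is not acute, so the smallest enclosing circle has A_1A_2 as diameter.
Centre = midpoint of A_1A_2 = (-3, 1), r² = 72/4 = 18.
Centre = (-3, 1).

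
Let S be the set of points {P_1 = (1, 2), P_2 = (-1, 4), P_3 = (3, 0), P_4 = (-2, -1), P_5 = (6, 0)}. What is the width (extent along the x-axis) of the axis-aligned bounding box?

max x = 6, min x = -2, so width = 8.

8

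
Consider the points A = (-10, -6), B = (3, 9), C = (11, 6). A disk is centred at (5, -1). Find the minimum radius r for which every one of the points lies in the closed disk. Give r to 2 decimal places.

The required radius is the distance from (5, -1) to the farthest point.
Squared distances: 250, 104, 85.
Maximum is 250, attained at A.
r = √250 ≈ 15.81.

15.81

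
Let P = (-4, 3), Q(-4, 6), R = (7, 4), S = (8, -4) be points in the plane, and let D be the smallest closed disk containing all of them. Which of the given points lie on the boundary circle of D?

Q, S

A smallest enclosing disk is always determined by at most three of the input points on its boundary.
The farthest pair is Q–S with squared distance 244. The circle on this segment as diameter has centre (2, 1) and r² = 244/4 = 61.
Check P: distance² to centre = 40 ≤ 61, so it lies inside.
All remaining points lie in this disk, and no smaller disk contains both endpoints, so this is the minimum enclosing circle.
The points at distance exactly r from the centre are Q, S — 2 points.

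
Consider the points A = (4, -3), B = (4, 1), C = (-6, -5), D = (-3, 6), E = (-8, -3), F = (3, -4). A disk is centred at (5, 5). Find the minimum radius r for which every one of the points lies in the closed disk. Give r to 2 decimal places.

The required radius is the distance from (5, 5) to the farthest point.
Squared distances: 65, 17, 221, 65, 233, 85.
Maximum is 233, attained at E.
r = √233 ≈ 15.26.

15.26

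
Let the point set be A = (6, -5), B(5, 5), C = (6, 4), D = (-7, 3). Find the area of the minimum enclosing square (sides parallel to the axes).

The bounding box has width 13 and height 10.
An axis-aligned square enclosing the set must have side ≥ max(width, height).
So the minimum side is max(13, 10) = 13.
Area = 13² = 169.

169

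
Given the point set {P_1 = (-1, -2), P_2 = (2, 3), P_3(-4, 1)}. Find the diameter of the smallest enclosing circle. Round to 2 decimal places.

6.52

Side lengths²: P_1P_2² = 34, P_1P_3² = 18, P_2P_3² = 40.
Since P_2P_3² = 40 < 34 + 18 = 52, the triangle is acute, so the smallest enclosing circle is the circumcircle.
Circumcentre = (-0.75, 1.25), r² = 10.625.
Diameter = 2r = 2√(10.625) ≈ 6.52.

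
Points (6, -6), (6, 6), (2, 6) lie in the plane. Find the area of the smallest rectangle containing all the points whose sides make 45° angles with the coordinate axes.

In coordinates u = x + y, v = x − y the rectangle is axis-aligned; the map (x,y)→(u,v) scales areas by 2.
u-values: 0, 12, 8; range = 12 − 0 = 12.
v-values: 12, 0, -4; range = 12 − (-4) = 16.
Area = (12 × 16) / 2 = 96.

96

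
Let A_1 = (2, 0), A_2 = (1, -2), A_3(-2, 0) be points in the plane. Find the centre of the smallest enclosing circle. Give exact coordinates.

Side lengths²: A_1A_2² = 5, A_1A_3² = 16, A_2A_3² = 13.
Since A_1A_3² = 16 < 13 + 5 = 18, the triangle is acute, so the smallest enclosing circle is the circumcircle.
Circumcentre = (0, -0.25), r² = 4.0625.
Centre = (0, -0.25).

(0, -0.25)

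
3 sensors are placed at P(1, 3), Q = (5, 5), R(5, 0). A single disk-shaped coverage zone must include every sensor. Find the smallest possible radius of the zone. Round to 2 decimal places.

Side lengths²: PQ² = 20, PR² = 25, QR² = 25.
Since QR² = 25 < 25 + 20 = 45, the triangle is acute, so the smallest enclosing circle is the circumcircle.
Circumcentre = (3.75, 2.5), r² = 7.8125.
r = √(7.8125) ≈ 2.80.

2.80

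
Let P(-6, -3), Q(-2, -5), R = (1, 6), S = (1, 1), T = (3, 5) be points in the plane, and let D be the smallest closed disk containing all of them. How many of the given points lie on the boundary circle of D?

A smallest enclosing disk is always determined by at most three of the input points on its boundary.
The farthest pair is P–T with squared distance 145. The circle on this segment as diameter has centre (-1.5, 1) and r² = 145/4 = 36.25.
Check Q: distance² to centre = 36.25 ≤ 36.25, so it lies inside.
All remaining points lie in this disk, and no smaller disk contains both endpoints, so this is the minimum enclosing circle.
The points at distance exactly r from the centre are P, Q, T — 3 points.

3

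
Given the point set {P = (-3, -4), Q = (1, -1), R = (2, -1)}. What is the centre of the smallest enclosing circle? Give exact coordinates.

Side lengths²: PQ² = 25, PR² = 34, QR² = 1.
Since PR² = 34 ≥ 25 + 1 = 26, the angle opposite PR is not acute, so the smallest enclosing circle has PR as diameter.
Centre = midpoint of PR = (-0.5, -2.5), r² = 34/4 = 8.5.
Centre = (-0.5, -2.5).

(-0.5, -2.5)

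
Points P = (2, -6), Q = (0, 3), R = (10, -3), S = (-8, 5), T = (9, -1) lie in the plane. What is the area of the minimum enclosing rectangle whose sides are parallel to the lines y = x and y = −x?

In coordinates u = x + y, v = x − y the rectangle is axis-aligned; the map (x,y)→(u,v) scales areas by 2.
u-values: -4, 3, 7, -3, 8; range = 8 − (-4) = 12.
v-values: 8, -3, 13, -13, 10; range = 13 − (-13) = 26.
Area = (12 × 26) / 2 = 156.

156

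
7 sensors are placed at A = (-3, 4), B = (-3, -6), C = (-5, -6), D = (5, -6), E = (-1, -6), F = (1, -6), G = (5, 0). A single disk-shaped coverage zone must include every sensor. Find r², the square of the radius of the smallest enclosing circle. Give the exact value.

42.64

The minimum enclosing circle of a finite set is fixed by two of the points (as a diameter) or three (as a circumcircle).
The minimum enclosing circle is determined by three boundary points: A, C, D.
Their circumcentre is (0, -1.8) with r² = 42.64.
The farthest remaining point G is at distance² 28.24 ≤ 42.64.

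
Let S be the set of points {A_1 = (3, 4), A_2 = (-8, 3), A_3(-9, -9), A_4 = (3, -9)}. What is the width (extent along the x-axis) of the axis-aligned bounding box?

max x = 3, min x = -9, so width = 12.

12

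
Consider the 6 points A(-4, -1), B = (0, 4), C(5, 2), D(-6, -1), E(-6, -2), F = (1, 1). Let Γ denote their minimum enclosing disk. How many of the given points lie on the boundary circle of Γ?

By Welzl's lemma the MEC is supported by two points (diametrically opposite) or three points (on a circumcircle).
The farthest pair is C–E with squared distance 137. The circle on this segment as diameter has centre (-0.5, 0) and r² = 137/4 = 34.25.
Check A: distance² to centre = 13.25 ≤ 34.25, so it lies inside.
All remaining points lie in this disk, and no smaller disk contains both endpoints, so this is the minimum enclosing circle.
The points at distance exactly r from the centre are C, E — 2 points.

2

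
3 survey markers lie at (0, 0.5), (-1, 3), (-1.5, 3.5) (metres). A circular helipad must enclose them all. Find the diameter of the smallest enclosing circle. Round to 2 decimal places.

3.35

Call the three points A, B, C in the order given.
Side lengths²: AB² = 7.25, AC² = 11.25, BC² = 0.5.
Since AC² = 11.25 ≥ 7.25 + 0.5 = 7.75, the angle opposite AC is not acute, so the smallest enclosing circle has AC as diameter.
Centre = midpoint of AC = (-0.75, 2), r² = 11.25/4 = 2.8125.
Diameter = 2r = 2√(2.8125) ≈ 3.35.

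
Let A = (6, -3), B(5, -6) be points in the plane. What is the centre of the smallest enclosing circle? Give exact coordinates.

The smallest circle enclosing two points has them as diameter endpoints.
Centre = midpoint = (5.5, -4.5); r² = |AB|²/4 = 10/4 = 2.5.
Centre = (5.5, -4.5).

(5.5, -4.5)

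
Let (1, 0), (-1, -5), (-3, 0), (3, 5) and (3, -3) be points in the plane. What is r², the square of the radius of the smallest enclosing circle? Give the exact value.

29

A smallest enclosing disk is always determined by at most three of the input points on its boundary.
The farthest pair is (-1, -5)–(3, 5) with squared distance 116. The circle on this segment as diameter has centre (1, 0) and r² = 116/4 = 29.
Check (1, 0): distance² to centre = 0 ≤ 29, so it lies inside.
All remaining points lie in this disk, and no smaller disk contains both endpoints, so this is the minimum enclosing circle.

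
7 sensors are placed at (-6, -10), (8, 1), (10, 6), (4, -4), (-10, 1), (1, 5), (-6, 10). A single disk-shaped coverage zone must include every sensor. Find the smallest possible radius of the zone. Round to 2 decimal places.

The minimum enclosing circle is determined by three boundary points: (-6, -10), (10, 6), (-6, 10).
Their circumcentre is (0, 0) with r² = 136.
The farthest remaining point (-10, 1) is at distance² 101 ≤ 136.
r = √136 ≈ 11.66.

11.66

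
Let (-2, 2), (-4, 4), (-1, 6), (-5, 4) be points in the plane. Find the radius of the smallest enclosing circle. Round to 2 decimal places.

The minimum enclosing circle of a finite set is fixed by two of the points (as a diameter) or three (as a circumcircle).
The minimum enclosing circle is determined by three boundary points: (-2, 2), (-1, 6), (-5, 4).
Their circumcentre is (-37/14, 30/7) with r² = 1105/196.
The farthest remaining point (-4, 4) is at distance² 377/196 ≤ 1105/196.
r = √(1105/196) ≈ 2.37.

2.37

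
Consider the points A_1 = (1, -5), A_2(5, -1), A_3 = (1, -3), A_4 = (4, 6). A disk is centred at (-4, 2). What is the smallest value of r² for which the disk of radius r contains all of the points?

90

The required radius is the distance from (-4, 2) to the farthest point.
Squared distances: 74, 90, 50, 80.
Maximum is 90, attained at A_2.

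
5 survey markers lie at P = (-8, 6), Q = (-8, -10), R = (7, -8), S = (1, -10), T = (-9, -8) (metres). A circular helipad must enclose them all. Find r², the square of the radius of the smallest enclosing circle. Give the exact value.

96409/900

The minimum enclosing circle of a finite set is fixed by two of the points (as a diameter) or three (as a circumcircle).
The minimum enclosing circle is determined by three boundary points: P, Q, R.
Their circumcentre is (-43/30, -2) with r² = 96409/900.
The farthest remaining point T is at distance² 83929/900 ≤ 96409/900.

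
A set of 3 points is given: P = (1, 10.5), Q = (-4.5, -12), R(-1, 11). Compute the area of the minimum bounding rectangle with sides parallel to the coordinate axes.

x ranges over [-4.5, 1], width 5.5.
y ranges over [-12, 11], height 23.
Area = 5.5 × 23 = 126.5.

126.5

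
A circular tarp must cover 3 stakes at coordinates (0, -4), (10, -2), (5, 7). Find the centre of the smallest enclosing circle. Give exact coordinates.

Call the three points A, B, C in the order given.
Side lengths²: AB² = 104, AC² = 146, BC² = 106.
Since AC² = 146 < 106 + 104 = 210, the triangle is acute, so the smallest enclosing circle is the circumcircle.
Circumcentre = (4.26, 0.7), r² = 40.2376.
Centre = (4.26, 0.7).

(4.26, 0.7)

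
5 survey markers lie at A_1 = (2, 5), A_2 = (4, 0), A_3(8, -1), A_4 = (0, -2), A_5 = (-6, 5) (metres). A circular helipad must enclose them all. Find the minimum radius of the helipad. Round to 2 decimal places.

7.62

The minimum enclosing circle of a finite set is fixed by two of the points (as a diameter) or three (as a circumcircle).
The farthest pair is A_3–A_5 with squared distance 232. The circle on this segment as diameter has centre (1, 2) and r² = 232/4 = 58.
Check A_1: distance² to centre = 10 ≤ 58, so it lies inside.
All remaining points lie in this disk, and no smaller disk contains both endpoints, so this is the minimum enclosing circle.
r = √58 ≈ 7.62.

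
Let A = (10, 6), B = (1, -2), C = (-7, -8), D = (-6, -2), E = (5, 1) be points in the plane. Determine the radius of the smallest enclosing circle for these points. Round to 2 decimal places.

A smallest enclosing disk is always determined by at most three of the input points on its boundary.
The farthest pair is A–C with squared distance 485. The circle on this segment as diameter has centre (1.5, -1) and r² = 485/4 = 121.25.
Check B: distance² to centre = 1.25 ≤ 121.25, so it lies inside.
All remaining points lie in this disk, and no smaller disk contains both endpoints, so this is the minimum enclosing circle.
r = √(121.25) ≈ 11.01.

11.01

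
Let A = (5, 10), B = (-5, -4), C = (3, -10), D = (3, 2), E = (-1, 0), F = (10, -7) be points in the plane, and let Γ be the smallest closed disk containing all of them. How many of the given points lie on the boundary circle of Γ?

The farthest pair is A–C with squared distance 404. The circle on this segment as diameter has centre (4, 0) and r² = 404/4 = 101.
Check B: distance² to centre = 97 ≤ 101, so it lies inside.
All remaining points lie in this disk, and no smaller disk contains both endpoints, so this is the minimum enclosing circle.
The points at distance exactly r from the centre are A, C — 2 points.

2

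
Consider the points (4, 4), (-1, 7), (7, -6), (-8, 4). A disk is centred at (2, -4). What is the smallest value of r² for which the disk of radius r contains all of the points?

The required radius is the distance from (2, -4) to the farthest point.
Squared distances: 68, 130, 29, 164.
Maximum is 164, attained at (-8, 4).

164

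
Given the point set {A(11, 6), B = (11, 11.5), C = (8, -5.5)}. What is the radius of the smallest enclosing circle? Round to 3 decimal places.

8.631

Side lengths²: AB² = 30.25, AC² = 141.25, BC² = 298.
Since BC² = 298 ≥ 141.25 + 30.25 = 171.5, the angle opposite BC is not acute, so the smallest enclosing circle has BC as diameter.
Centre = midpoint of BC = (9.5, 3), r² = 298/4 = 74.5.
r = √(74.5) ≈ 8.631.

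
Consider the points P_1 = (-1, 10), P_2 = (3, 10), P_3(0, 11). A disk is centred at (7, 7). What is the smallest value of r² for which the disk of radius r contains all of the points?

73

The required radius is the distance from (7, 7) to the farthest point.
Squared distances: 73, 25, 65.
Maximum is 73, attained at P_1.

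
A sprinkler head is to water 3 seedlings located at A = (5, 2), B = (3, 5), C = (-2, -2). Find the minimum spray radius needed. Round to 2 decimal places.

Side lengths²: AB² = 13, AC² = 65, BC² = 74.
Since BC² = 74 < 65 + 13 = 78, the triangle is acute, so the smallest enclosing circle is the circumcircle.
Circumcentre = (43/58, 77/58), r² = 31265/1682.
r = √(31265/1682) ≈ 4.31.

4.31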